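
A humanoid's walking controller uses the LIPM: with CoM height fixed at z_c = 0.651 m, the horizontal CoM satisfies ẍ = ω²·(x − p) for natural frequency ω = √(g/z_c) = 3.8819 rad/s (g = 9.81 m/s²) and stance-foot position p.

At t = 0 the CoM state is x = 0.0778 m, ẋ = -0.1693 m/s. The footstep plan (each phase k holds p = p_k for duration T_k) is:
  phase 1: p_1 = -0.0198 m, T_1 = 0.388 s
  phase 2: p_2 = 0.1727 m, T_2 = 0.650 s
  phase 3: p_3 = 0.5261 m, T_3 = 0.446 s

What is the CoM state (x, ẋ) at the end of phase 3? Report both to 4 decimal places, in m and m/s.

phase 1: p=-0.0198, T=0.388, ωT=1.506177, cosh=2.365608, sinh=2.143851; start (x,ẋ)=(0.077800, -0.169300) → end (x,ẋ)=(0.117584, 0.411751)
phase 2: p=0.1727, T=0.650, ωT=2.523235, cosh=6.274534, sinh=6.194334; start (x,ẋ)=(0.117584, 0.411751) → end (x,ẋ)=(0.483904, 1.258244)
phase 3: p=0.5261, T=0.446, ωT=1.731327, cosh=2.912598, sinh=2.735549; start (x,ẋ)=(0.483904, 1.258244) → end (x,ẋ)=(1.289875, 3.216672)

x = 1.2899, ẋ = 3.2167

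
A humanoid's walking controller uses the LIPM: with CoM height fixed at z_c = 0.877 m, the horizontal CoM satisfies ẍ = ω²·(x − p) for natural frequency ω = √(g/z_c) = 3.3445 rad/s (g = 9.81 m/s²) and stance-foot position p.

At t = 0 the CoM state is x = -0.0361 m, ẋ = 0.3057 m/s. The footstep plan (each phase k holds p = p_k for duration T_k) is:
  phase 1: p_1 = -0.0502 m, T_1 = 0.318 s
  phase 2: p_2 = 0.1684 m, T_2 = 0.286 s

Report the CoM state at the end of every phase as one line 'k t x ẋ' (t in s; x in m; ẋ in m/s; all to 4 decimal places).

phase 1: p=-0.0502, T=0.318, ωT=1.063551, cosh=1.620933, sinh=1.275705; start (x,ẋ)=(-0.036100, 0.305700) → end (x,ẋ)=(0.089259, 0.555678)
phase 2: p=0.1684, T=0.286, ωT=0.956527, cosh=1.493433, sinh=1.109208; start (x,ẋ)=(0.089259, 0.555678) → end (x,ẋ)=(0.234500, 0.536277)

1 0.3180 0.0893 0.5557
2 0.6040 0.2345 0.5363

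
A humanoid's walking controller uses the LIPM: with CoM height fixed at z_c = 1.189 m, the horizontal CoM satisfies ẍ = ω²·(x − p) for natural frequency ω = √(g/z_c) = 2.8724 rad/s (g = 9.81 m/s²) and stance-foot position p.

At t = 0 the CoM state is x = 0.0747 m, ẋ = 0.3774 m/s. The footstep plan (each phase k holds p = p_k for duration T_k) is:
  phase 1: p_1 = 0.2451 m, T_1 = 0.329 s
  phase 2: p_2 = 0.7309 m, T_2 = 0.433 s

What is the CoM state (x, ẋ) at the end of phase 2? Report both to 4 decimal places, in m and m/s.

x = -0.3726, ẋ = -2.6704

phase 1: p=0.2451, T=0.329, ωT=0.945020, cosh=1.480768, sinh=1.092096; start (x,ẋ)=(0.074700, 0.377400) → end (x,ẋ)=(0.136266, 0.024308)
phase 2: p=0.7309, T=0.433, ωT=1.243749, cosh=1.878447, sinh=1.590146; start (x,ẋ)=(0.136266, 0.024308) → end (x,ẋ)=(-0.372632, -2.670352)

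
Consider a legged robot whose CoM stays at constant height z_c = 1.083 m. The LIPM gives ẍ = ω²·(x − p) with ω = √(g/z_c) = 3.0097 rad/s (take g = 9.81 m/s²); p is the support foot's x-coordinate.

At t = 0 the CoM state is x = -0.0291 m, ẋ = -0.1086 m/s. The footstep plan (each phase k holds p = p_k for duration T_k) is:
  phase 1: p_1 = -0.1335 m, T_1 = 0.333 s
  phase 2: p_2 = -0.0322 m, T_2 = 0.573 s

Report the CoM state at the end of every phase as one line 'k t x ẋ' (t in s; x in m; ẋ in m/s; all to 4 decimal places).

1 0.3330 -0.0147 0.2025
2 0.9060 0.2013 0.7294

phase 1: p=-0.1335, T=0.333, ωT=1.002230, cosh=1.545705, sinh=1.178645; start (x,ẋ)=(-0.029100, -0.108600) → end (x,ẋ)=(-0.014658, 0.202482)
phase 2: p=-0.0322, T=0.573, ωT=1.724558, cosh=2.894147, sinh=2.715895; start (x,ẋ)=(-0.014658, 0.202482) → end (x,ẋ)=(0.201285, 0.729402)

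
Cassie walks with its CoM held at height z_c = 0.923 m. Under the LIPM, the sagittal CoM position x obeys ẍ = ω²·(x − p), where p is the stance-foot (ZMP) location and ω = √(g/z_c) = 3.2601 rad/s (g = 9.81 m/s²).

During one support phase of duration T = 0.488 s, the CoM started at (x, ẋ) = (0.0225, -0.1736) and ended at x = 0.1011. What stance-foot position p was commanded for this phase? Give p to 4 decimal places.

p = -0.1085

ωT = 3.2601·0.488 = 1.590929; cosh(ωT) = 2.556021, sinh(ωT) = 2.352285
x(T) = p + (x₀−p)·cosh(ωT) + (ẋ₀/ω)·sinh(ωT) ⇒ p·(1 − cosh) = x(T) − x₀·cosh − (ẋ₀/ω)·sinh
numerator   = 0.1011 − (0.0225)·2.556021 − (-0.1736/3.2601)·2.352285 = 0.168848
denominator = 1 − 2.556021 = -1.556021
p = 0.168848 / -1.556021 = -0.1085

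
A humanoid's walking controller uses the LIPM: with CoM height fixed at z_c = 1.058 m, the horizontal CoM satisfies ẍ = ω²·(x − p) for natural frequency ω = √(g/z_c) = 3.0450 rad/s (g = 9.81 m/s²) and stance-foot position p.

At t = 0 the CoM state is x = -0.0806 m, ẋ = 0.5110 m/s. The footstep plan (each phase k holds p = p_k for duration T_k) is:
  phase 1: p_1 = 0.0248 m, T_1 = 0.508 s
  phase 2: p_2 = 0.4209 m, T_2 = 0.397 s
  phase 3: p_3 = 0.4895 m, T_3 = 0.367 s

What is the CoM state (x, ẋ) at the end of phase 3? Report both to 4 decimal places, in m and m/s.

x = -0.1759, ẋ = -1.8228

phase 1: p=0.0248, T=0.508, ωT=1.546860, cosh=2.454807, sinh=2.241892; start (x,ẋ)=(-0.080600, 0.511000) → end (x,ẋ)=(0.142289, 0.534887)
phase 2: p=0.4209, T=0.397, ωT=1.208865, cosh=1.824108, sinh=1.525572; start (x,ẋ)=(0.142289, 0.534887) → end (x,ẋ)=(0.180666, -0.318559)
phase 3: p=0.4895, T=0.367, ωT=1.117515, cosh=1.692170, sinh=1.365078; start (x,ẋ)=(0.180666, -0.318559) → end (x,ẋ)=(-0.175910, -1.822774)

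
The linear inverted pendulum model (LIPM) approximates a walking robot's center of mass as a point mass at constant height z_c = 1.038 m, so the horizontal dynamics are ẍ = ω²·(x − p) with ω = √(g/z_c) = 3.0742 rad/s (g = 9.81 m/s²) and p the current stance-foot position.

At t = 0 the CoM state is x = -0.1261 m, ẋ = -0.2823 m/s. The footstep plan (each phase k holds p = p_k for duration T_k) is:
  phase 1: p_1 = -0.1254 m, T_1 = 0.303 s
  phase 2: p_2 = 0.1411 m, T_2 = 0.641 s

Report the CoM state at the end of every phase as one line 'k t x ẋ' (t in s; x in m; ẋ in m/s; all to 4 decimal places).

1 0.3030 -0.2249 -0.4162
2 0.9440 -1.6735 -5.4798

phase 1: p=-0.1254, T=0.303, ωT=0.931483, cosh=1.466119, sinh=1.072150; start (x,ẋ)=(-0.126100, -0.282300) → end (x,ẋ)=(-0.224881, -0.416193)
phase 2: p=0.1411, T=0.641, ωT=1.970562, cosh=3.657044, sinh=3.517665; start (x,ẋ)=(-0.224881, -0.416193) → end (x,ẋ)=(-1.673537, -5.479751)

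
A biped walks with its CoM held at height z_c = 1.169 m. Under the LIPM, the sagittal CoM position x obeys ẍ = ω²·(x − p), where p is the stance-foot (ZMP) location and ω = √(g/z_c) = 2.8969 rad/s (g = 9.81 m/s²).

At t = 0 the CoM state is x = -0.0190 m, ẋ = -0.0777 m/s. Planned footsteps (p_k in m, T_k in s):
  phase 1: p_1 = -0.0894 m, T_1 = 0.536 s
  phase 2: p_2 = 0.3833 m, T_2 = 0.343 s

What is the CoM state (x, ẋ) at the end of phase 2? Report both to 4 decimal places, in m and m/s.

x = -0.0607, ẋ = -0.8014

phase 1: p=-0.0894, T=0.536, ωT=1.552738, cosh=2.468029, sinh=2.256361; start (x,ẋ)=(-0.019000, -0.077700) → end (x,ẋ)=(0.023830, 0.268400)
phase 2: p=0.3833, T=0.343, ωT=0.993637, cosh=1.535634, sinh=1.165406; start (x,ẋ)=(0.023830, 0.268400) → end (x,ẋ)=(-0.060739, -0.801430)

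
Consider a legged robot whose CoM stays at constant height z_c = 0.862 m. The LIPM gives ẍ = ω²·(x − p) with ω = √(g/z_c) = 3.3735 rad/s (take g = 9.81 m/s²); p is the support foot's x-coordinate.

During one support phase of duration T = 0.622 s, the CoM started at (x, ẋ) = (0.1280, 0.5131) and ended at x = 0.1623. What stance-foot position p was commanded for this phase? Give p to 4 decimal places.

ωT = 3.3735·0.622 = 2.098317; cosh(ωT) = 4.137550, sinh(ωT) = 4.014888
x(T) = p + (x₀−p)·cosh(ωT) + (ẋ₀/ω)·sinh(ωT) ⇒ p·(1 − cosh) = x(T) − x₀·cosh − (ẋ₀/ω)·sinh
numerator   = 0.1623 − (0.1280)·4.137550 − (0.5131/3.3735)·4.014888 = -0.977960
denominator = 1 − 4.137550 = -3.137550
p = -0.977960 / -3.137550 = 0.3117

p = 0.3117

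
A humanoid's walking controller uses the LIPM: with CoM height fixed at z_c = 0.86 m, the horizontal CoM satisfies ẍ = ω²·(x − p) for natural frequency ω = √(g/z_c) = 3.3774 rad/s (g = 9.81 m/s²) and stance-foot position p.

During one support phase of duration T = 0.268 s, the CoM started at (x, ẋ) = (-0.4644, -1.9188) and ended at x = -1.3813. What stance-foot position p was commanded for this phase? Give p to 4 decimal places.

p = 0.2872

ωT = 3.3774·0.268 = 0.905143; cosh(ωT) = 1.438385, sinh(ωT) = 1.033901
x(T) = p + (x₀−p)·cosh(ωT) + (ẋ₀/ω)·sinh(ωT) ⇒ p·(1 − cosh) = x(T) − x₀·cosh − (ẋ₀/ω)·sinh
numerator   = -1.3813 − (-0.4644)·1.438385 − (-1.9188/3.3774)·1.033901 = -0.125925
denominator = 1 − 1.438385 = -0.438385
p = -0.125925 / -0.438385 = 0.2872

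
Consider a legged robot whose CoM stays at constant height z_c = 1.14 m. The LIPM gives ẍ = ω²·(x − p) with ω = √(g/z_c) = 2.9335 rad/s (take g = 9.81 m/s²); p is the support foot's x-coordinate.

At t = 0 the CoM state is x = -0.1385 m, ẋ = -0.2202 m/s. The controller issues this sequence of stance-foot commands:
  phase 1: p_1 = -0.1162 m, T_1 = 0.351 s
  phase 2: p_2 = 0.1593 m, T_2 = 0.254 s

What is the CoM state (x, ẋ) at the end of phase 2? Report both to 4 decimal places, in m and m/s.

phase 1: p=-0.1162, T=0.351, ωT=1.029659, cosh=1.578619, sinh=1.221490; start (x,ẋ)=(-0.138500, -0.220200) → end (x,ẋ)=(-0.243093, -0.427518)
phase 2: p=0.1593, T=0.254, ωT=0.745109, cosh=1.290677, sinh=0.815994; start (x,ẋ)=(-0.243093, -0.427518) → end (x,ẋ)=(-0.478980, -1.515004)

x = -0.4790, ẋ = -1.5150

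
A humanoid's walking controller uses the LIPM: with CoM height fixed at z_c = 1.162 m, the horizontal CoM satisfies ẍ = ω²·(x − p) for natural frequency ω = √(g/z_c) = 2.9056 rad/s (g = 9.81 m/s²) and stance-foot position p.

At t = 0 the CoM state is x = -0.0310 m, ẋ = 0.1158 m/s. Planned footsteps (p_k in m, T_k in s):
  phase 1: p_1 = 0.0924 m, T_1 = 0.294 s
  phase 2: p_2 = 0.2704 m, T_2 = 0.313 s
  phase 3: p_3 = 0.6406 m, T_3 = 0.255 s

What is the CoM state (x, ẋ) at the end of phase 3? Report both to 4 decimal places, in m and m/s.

phase 1: p=0.0924, T=0.294, ωT=0.854246, cosh=1.387603, sinh=0.962000; start (x,ẋ)=(-0.031000, 0.115800) → end (x,ẋ)=(-0.040491, -0.184241)
phase 2: p=0.2704, T=0.313, ωT=0.909453, cosh=1.442854, sinh=1.040109; start (x,ẋ)=(-0.040491, -0.184241) → end (x,ẋ)=(-0.244122, -1.205389)
phase 3: p=0.6406, T=0.255, ωT=0.740928, cosh=1.287276, sinh=0.810605; start (x,ẋ)=(-0.244122, -1.205389) → end (x,ẋ)=(-0.834562, -3.635450)

x = -0.8346, ẋ = -3.6355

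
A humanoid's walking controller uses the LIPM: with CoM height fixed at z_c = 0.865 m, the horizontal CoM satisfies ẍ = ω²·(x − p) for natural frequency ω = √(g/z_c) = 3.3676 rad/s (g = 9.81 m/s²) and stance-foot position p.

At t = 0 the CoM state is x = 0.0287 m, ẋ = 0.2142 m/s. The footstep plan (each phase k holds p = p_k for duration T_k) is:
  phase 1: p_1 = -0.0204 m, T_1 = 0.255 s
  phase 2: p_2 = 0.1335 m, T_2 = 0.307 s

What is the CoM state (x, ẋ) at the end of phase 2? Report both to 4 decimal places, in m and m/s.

phase 1: p=-0.0204, T=0.255, ωT=0.858738, cosh=1.391938, sinh=0.968242; start (x,ẋ)=(0.028700, 0.214200) → end (x,ẋ)=(0.109530, 0.458251)
phase 2: p=0.1335, T=0.307, ωT=1.033853, cosh=1.583757, sinh=1.228123; start (x,ẋ)=(0.109530, 0.458251) → end (x,ẋ)=(0.262656, 0.626624)

x = 0.2627, ẋ = 0.6266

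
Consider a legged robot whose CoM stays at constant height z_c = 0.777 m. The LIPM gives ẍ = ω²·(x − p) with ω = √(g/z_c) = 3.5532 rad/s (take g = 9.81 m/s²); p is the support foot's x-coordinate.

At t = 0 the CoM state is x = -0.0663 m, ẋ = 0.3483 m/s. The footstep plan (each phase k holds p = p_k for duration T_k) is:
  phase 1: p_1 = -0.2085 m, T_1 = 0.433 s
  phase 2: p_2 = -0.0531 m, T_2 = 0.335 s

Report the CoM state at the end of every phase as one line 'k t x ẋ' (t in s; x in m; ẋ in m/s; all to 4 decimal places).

1 0.4330 0.3557 1.9710
2 0.7680 1.5088 5.7074

phase 1: p=-0.2085, T=0.433, ωT=1.538536, cosh=2.436230, sinh=2.221535; start (x,ẋ)=(-0.066300, 0.348300) → end (x,ẋ)=(0.355696, 1.971003)
phase 2: p=-0.0531, T=0.335, ωT=1.190322, cosh=1.796132, sinh=1.492008; start (x,ẋ)=(0.355696, 1.971003) → end (x,ẋ)=(1.508787, 5.707374)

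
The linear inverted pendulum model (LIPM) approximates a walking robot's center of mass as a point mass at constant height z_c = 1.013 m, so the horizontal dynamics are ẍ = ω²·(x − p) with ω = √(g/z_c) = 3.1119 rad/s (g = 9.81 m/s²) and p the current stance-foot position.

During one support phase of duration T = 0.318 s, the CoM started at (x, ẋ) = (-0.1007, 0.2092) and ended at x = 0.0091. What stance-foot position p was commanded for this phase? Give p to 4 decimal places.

ωT = 3.1119·0.318 = 0.989584; cosh(ωT) = 1.530923, sinh(ωT) = 1.159192
x(T) = p + (x₀−p)·cosh(ωT) + (ẋ₀/ω)·sinh(ωT) ⇒ p·(1 − cosh) = x(T) − x₀·cosh − (ẋ₀/ω)·sinh
numerator   = 0.0091 − (-0.1007)·1.530923 − (0.2092/3.1119)·1.159192 = 0.085336
denominator = 1 − 1.530923 = -0.530923
p = 0.085336 / -0.530923 = -0.1607

p = -0.1607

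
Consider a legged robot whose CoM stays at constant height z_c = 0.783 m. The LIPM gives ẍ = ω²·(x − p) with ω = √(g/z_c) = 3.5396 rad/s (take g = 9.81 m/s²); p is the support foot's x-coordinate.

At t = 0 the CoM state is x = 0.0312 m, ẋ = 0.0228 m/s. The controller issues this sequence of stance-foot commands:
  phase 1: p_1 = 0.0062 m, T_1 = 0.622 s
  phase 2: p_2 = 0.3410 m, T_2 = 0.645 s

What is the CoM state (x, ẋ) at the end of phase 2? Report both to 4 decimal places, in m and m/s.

x = 0.0760, ẋ = -0.8177

phase 1: p=0.0062, T=0.622, ωT=2.201631, cosh=4.575185, sinh=4.464562; start (x,ẋ)=(0.031200, 0.022800) → end (x,ẋ)=(0.149338, 0.499383)
phase 2: p=0.3410, T=0.645, ωT=2.283042, cosh=4.954220, sinh=4.852246; start (x,ẋ)=(0.149338, 0.499383) → end (x,ẋ)=(0.076040, -0.817748)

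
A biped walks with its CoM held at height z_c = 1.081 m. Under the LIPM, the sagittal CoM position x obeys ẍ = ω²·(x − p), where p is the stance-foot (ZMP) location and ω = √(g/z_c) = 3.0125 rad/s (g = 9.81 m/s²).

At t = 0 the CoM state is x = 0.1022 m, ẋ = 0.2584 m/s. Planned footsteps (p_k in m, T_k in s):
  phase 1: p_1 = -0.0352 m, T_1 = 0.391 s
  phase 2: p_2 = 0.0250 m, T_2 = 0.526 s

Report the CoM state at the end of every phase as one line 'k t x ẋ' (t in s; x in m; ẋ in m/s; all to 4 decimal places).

phase 1: p=-0.0352, T=0.391, ωT=1.177888, cosh=1.777718, sinh=1.469789; start (x,ẋ)=(0.102200, 0.258400) → end (x,ẋ)=(0.335131, 1.067734)
phase 2: p=0.0250, T=0.526, ωT=1.584575, cosh=2.541127, sinh=2.336092; start (x,ẋ)=(0.335131, 1.067734) → end (x,ẋ)=(1.641073, 4.895785)

1 0.3910 0.3351 1.0677
2 0.9170 1.6411 4.8958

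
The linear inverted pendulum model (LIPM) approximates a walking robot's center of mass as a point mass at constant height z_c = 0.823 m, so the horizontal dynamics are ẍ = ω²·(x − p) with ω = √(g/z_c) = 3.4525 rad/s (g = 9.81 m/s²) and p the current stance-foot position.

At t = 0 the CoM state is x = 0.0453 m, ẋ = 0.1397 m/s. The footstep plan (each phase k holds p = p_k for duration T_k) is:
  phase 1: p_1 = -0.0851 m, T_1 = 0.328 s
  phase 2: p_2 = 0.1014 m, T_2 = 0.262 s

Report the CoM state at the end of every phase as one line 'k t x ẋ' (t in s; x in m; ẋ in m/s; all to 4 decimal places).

1 0.3280 0.1945 0.8653
2 0.5900 0.4942 1.5761

phase 1: p=-0.0851, T=0.328, ωT=1.132420, cosh=1.712705, sinh=1.390452; start (x,ẋ)=(0.045300, 0.139700) → end (x,ẋ)=(0.194499, 0.865255)
phase 2: p=0.1014, T=0.262, ωT=0.904555, cosh=1.437777, sinh=1.033055; start (x,ẋ)=(0.194499, 0.865255) → end (x,ẋ)=(0.494157, 1.576093)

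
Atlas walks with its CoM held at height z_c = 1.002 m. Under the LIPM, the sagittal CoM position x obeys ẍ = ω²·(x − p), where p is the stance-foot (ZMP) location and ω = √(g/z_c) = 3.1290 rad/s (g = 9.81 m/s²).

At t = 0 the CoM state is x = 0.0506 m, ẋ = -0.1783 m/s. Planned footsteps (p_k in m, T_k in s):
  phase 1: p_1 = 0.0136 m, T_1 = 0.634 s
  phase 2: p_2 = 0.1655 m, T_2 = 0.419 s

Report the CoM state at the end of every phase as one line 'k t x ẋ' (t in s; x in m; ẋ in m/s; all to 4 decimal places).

1 0.6340 -0.0526 -0.2475
2 1.0530 -0.4045 -1.6664

phase 1: p=0.0136, T=0.634, ωT=1.983786, cosh=3.703882, sinh=3.566334; start (x,ẋ)=(0.050600, -0.178300) → end (x,ẋ)=(-0.052577, -0.247517)
phase 2: p=0.1655, T=0.419, ωT=1.311051, cosh=1.989804, sinh=1.720267; start (x,ẋ)=(-0.052577, -0.247517) → end (x,ẋ)=(-0.404511, -1.666357)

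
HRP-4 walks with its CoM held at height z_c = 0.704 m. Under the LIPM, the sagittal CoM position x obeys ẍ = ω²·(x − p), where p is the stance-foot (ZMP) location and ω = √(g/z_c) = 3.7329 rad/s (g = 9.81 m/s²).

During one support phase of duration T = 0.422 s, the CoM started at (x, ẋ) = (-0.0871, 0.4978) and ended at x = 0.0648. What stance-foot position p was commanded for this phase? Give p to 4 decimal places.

ωT = 3.7329·0.422 = 1.575284; cosh(ωT) = 2.519531, sinh(ωT) = 2.312582
x(T) = p + (x₀−p)·cosh(ωT) + (ẋ₀/ω)·sinh(ωT) ⇒ p·(1 − cosh) = x(T) − x₀·cosh − (ẋ₀/ω)·sinh
numerator   = 0.0648 − (-0.0871)·2.519531 − (0.4978/3.7329)·2.312582 = -0.024143
denominator = 1 − 2.519531 = -1.519531
p = -0.024143 / -1.519531 = 0.0159

p = 0.0159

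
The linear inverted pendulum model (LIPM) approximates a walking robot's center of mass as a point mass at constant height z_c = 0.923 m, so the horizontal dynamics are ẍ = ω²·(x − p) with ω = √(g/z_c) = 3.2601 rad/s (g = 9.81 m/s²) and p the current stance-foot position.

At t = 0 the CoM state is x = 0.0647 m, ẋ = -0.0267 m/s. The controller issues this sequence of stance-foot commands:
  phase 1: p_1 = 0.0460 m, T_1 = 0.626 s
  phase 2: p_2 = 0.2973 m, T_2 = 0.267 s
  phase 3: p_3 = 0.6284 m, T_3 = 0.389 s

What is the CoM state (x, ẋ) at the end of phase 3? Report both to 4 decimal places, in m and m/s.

phase 1: p=0.0460, T=0.626, ωT=2.040823, cosh=3.913430, sinh=3.783508; start (x,ẋ)=(0.064700, -0.026700) → end (x,ẋ)=(0.088194, 0.126169)
phase 2: p=0.2973, T=0.267, ωT=0.870447, cosh=1.403371, sinh=0.984606; start (x,ẋ)=(0.088194, 0.126169) → end (x,ẋ)=(0.041953, -0.494150)
phase 3: p=0.6284, T=0.389, ωT=1.268179, cosh=1.917859, sinh=1.636515; start (x,ẋ)=(0.041953, -0.494150) → end (x,ẋ)=(-0.744378, -4.076526)

x = -0.7444, ẋ = -4.0765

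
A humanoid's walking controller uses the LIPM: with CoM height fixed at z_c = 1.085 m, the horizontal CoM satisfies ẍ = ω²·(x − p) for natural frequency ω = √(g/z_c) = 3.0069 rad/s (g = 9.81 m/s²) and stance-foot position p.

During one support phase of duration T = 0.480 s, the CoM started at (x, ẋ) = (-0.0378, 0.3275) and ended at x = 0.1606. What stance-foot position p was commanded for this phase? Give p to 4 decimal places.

ωT = 3.0069·0.480 = 1.443312; cosh(ωT) = 2.235421, sinh(ωT) = 1.999277
x(T) = p + (x₀−p)·cosh(ωT) + (ẋ₀/ω)·sinh(ωT) ⇒ p·(1 − cosh) = x(T) − x₀·cosh − (ẋ₀/ω)·sinh
numerator   = 0.1606 − (-0.0378)·2.235421 − (0.3275/3.0069)·1.999277 = 0.027345
denominator = 1 − 2.235421 = -1.235421
p = 0.027345 / -1.235421 = -0.0221

p = -0.0221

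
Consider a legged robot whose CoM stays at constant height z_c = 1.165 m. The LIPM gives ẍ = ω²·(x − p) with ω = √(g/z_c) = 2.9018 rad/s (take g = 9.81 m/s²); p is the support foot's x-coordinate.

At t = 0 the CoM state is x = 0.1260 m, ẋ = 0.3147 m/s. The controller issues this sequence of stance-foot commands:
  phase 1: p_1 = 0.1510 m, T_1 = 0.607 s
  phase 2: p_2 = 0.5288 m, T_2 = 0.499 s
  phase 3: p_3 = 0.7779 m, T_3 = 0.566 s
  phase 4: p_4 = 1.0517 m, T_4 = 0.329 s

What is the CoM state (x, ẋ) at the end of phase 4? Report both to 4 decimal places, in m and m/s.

phase 1: p=0.1510, T=0.607, ωT=1.761393, cosh=2.996171, sinh=2.824366; start (x,ẋ)=(0.126000, 0.314700) → end (x,ẋ)=(0.382398, 0.738002)
phase 2: p=0.5288, T=0.499, ωT=1.447998, cosh=2.244815, sinh=2.009774; start (x,ẋ)=(0.382398, 0.738002) → end (x,ẋ)=(0.711291, 0.802866)
phase 3: p=0.7779, T=0.566, ωT=1.642419, cosh=2.680583, sinh=2.487071; start (x,ẋ)=(0.711291, 0.802866) → end (x,ẋ)=(1.287469, 1.671434)
phase 4: p=1.0517, T=0.329, ωT=0.954692, cosh=1.491401, sinh=1.106470; start (x,ẋ)=(1.287469, 1.671434) → end (x,ẋ)=(2.040652, 3.249775)

x = 2.0407, ẋ = 3.2498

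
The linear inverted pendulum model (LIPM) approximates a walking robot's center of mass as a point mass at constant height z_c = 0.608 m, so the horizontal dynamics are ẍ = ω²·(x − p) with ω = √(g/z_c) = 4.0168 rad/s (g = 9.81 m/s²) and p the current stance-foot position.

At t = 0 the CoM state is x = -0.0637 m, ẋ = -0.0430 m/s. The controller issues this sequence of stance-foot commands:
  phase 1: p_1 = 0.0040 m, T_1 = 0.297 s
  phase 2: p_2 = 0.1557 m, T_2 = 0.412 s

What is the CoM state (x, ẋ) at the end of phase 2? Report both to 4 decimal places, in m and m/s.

x = -0.9337, ẋ = -4.2460

phase 1: p=0.0040, T=0.297, ωT=1.192990, cosh=1.800118, sinh=1.496805; start (x,ẋ)=(-0.063700, -0.043000) → end (x,ẋ)=(-0.133891, -0.484442)
phase 2: p=0.1557, T=0.412, ωT=1.654922, cosh=2.711888, sinh=2.520781; start (x,ẋ)=(-0.133891, -0.484442) → end (x,ẋ)=(-0.933656, -4.246003)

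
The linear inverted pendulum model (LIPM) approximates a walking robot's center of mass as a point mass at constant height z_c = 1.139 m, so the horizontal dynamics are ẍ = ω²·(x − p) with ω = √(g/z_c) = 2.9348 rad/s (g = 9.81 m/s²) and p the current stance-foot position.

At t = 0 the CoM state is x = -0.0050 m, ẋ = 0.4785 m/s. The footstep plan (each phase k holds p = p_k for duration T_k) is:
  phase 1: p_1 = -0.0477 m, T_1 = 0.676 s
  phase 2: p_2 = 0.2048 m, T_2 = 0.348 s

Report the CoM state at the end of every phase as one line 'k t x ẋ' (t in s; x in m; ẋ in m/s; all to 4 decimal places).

phase 1: p=-0.0477, T=0.676, ωT=1.983925, cosh=3.704377, sinh=3.566848; start (x,ẋ)=(-0.005000, 0.478500) → end (x,ẋ)=(0.692028, 2.219527)
phase 2: p=0.2048, T=0.348, ωT=1.021310, cosh=1.568477, sinh=1.208354; start (x,ẋ)=(0.692028, 2.219527) → end (x,ẋ)=(1.882859, 5.209124)

1 0.6760 0.6920 2.2195
2 1.0240 1.8829 5.2091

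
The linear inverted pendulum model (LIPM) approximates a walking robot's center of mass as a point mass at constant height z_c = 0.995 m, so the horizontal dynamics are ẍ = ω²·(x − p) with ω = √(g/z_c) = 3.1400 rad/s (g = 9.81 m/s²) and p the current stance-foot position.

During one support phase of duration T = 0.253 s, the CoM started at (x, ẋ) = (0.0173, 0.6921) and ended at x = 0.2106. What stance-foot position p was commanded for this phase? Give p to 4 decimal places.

p = 0.0197

ωT = 3.1400·0.253 = 0.794420; cosh(ωT) = 1.332500, sinh(ωT) = 0.880657
x(T) = p + (x₀−p)·cosh(ωT) + (ẋ₀/ω)·sinh(ωT) ⇒ p·(1 − cosh) = x(T) − x₀·cosh − (ẋ₀/ω)·sinh
numerator   = 0.2106 − (0.0173)·1.332500 − (0.6921/3.1400)·0.880657 = -0.006561
denominator = 1 − 1.332500 = -0.332500
p = -0.006561 / -0.332500 = 0.0197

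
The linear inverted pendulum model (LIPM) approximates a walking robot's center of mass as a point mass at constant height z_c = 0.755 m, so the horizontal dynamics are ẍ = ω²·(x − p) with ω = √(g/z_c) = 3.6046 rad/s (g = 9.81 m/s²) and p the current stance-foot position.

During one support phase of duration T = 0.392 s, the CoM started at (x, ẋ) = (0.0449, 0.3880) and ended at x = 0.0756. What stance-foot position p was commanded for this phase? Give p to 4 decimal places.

p = 0.1957

ωT = 3.6046·0.392 = 1.413003; cosh(ωT) = 2.175843, sinh(ωT) = 1.932432
x(T) = p + (x₀−p)·cosh(ωT) + (ẋ₀/ω)·sinh(ωT) ⇒ p·(1 − cosh) = x(T) − x₀·cosh − (ẋ₀/ω)·sinh
numerator   = 0.0756 − (0.0449)·2.175843 − (0.3880/3.6046)·1.932432 = -0.230103
denominator = 1 − 2.175843 = -1.175843
p = -0.230103 / -1.175843 = 0.1957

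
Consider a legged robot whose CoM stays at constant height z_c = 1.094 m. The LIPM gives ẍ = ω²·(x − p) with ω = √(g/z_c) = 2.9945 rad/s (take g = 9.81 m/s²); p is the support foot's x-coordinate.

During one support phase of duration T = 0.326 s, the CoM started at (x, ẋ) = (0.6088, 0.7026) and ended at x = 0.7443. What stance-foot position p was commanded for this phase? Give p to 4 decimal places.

p = 0.8643

ωT = 2.9945·0.326 = 0.976207; cosh(ωT) = 1.515553, sinh(ωT) = 1.138816
x(T) = p + (x₀−p)·cosh(ωT) + (ẋ₀/ω)·sinh(ωT) ⇒ p·(1 − cosh) = x(T) − x₀·cosh − (ẋ₀/ω)·sinh
numerator   = 0.7443 − (0.6088)·1.515553 − (0.7026/2.9945)·1.138816 = -0.445569
denominator = 1 − 1.515553 = -0.515553
p = -0.445569 / -0.515553 = 0.8643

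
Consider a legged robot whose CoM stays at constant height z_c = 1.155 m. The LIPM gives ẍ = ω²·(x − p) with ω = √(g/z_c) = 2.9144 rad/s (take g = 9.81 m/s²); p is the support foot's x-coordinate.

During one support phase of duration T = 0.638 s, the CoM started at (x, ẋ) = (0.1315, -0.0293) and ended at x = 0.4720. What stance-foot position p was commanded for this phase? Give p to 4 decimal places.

ωT = 2.9144·0.638 = 1.859387; cosh(ωT) = 3.287785, sinh(ωT) = 3.132017
x(T) = p + (x₀−p)·cosh(ωT) + (ẋ₀/ω)·sinh(ωT) ⇒ p·(1 − cosh) = x(T) − x₀·cosh − (ẋ₀/ω)·sinh
numerator   = 0.4720 − (0.1315)·3.287785 − (-0.0293/2.9144)·3.132017 = 0.071144
denominator = 1 − 3.287785 = -2.287785
p = 0.071144 / -2.287785 = -0.0311

p = -0.0311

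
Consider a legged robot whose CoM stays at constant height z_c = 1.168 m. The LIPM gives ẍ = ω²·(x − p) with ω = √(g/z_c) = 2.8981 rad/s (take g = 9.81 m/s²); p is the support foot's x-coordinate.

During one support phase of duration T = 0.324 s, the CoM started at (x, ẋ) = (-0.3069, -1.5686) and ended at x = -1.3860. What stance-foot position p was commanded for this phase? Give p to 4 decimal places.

ωT = 2.8981·0.324 = 0.938984; cosh(ωT) = 1.474204, sinh(ωT) = 1.083179
x(T) = p + (x₀−p)·cosh(ωT) + (ẋ₀/ω)·sinh(ωT) ⇒ p·(1 − cosh) = x(T) − x₀·cosh − (ẋ₀/ω)·sinh
numerator   = -1.3860 − (-0.3069)·1.474204 − (-1.5686/2.8981)·1.083179 = -0.347295
denominator = 1 − 1.474204 = -0.474204
p = -0.347295 / -0.474204 = 0.7324

p = 0.7324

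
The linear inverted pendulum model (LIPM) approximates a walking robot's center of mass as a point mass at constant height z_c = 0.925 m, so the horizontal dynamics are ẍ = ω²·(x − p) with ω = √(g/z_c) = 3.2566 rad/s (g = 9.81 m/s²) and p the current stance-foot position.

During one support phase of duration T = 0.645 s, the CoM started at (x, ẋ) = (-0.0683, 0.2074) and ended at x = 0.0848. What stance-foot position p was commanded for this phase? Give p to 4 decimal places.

ωT = 3.2566·0.645 = 2.100507; cosh(ωT) = 4.146353, sinh(ωT) = 4.023958
x(T) = p + (x₀−p)·cosh(ωT) + (ẋ₀/ω)·sinh(ωT) ⇒ p·(1 − cosh) = x(T) − x₀·cosh − (ẋ₀/ω)·sinh
numerator   = 0.0848 − (-0.0683)·4.146353 − (0.2074/3.2566)·4.023958 = 0.111726
denominator = 1 − 4.146353 = -3.146353
p = 0.111726 / -3.146353 = -0.0355

p = -0.0355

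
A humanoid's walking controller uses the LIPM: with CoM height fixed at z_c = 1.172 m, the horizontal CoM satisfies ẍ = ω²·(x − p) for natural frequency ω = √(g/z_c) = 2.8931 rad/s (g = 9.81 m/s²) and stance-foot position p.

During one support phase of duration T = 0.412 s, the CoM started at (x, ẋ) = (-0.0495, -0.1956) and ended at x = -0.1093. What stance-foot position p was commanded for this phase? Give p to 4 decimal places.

p = -0.1012

ωT = 2.8931·0.412 = 1.191957; cosh(ωT) = 1.798574, sinh(ωT) = 1.494947
x(T) = p + (x₀−p)·cosh(ωT) + (ẋ₀/ω)·sinh(ωT) ⇒ p·(1 − cosh) = x(T) − x₀·cosh − (ẋ₀/ω)·sinh
numerator   = -0.1093 − (-0.0495)·1.798574 − (-0.1956/2.8931)·1.494947 = 0.080801
denominator = 1 − 1.798574 = -0.798574
p = 0.080801 / -0.798574 = -0.1012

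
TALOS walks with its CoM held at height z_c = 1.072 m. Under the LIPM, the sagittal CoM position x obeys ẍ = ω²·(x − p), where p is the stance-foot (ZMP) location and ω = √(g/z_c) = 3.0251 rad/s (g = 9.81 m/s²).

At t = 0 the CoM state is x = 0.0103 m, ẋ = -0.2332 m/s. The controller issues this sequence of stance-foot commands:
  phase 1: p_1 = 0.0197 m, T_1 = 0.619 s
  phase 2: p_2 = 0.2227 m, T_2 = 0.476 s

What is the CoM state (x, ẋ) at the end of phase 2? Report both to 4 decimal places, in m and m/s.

x = -1.4157, ẋ = -4.8182

phase 1: p=0.0197, T=0.619, ωT=1.872537, cosh=3.329255, sinh=3.175522; start (x,ẋ)=(0.010300, -0.233200) → end (x,ẋ)=(-0.256391, -0.866681)
phase 2: p=0.2227, T=0.476, ωT=1.439948, cosh=2.228707, sinh=1.991767; start (x,ẋ)=(-0.256391, -0.866681) → end (x,ẋ)=(-1.415688, -4.818242)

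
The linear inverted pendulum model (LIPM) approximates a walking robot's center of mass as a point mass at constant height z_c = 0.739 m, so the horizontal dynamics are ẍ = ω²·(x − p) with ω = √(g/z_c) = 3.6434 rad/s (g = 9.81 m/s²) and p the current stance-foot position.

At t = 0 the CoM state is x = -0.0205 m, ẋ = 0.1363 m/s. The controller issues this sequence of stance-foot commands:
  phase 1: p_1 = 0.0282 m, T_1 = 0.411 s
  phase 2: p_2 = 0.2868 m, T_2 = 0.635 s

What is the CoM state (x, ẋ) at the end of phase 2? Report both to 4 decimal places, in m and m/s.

phase 1: p=0.0282, T=0.411, ωT=1.497437, cosh=2.346961, sinh=2.123258; start (x,ẋ)=(-0.020500, 0.136300) → end (x,ẋ)=(-0.006666, -0.056847)
phase 2: p=0.2868, T=0.635, ωT=2.313559, cosh=5.104626, sinh=5.005717; start (x,ẋ)=(-0.006666, -0.056847) → end (x,ẋ)=(-1.289335, -5.642357)

x = -1.2893, ẋ = -5.6424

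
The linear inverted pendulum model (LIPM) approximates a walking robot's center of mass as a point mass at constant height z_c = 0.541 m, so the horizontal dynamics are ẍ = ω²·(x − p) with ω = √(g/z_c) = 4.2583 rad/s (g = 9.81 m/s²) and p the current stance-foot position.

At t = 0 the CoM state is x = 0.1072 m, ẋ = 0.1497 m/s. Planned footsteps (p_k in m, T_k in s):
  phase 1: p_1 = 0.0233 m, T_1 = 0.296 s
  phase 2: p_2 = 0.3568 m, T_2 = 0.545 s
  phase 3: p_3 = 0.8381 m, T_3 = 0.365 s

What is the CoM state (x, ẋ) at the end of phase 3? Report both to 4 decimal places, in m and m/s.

phase 1: p=0.0233, T=0.296, ωT=1.260457, cosh=1.905278, sinh=1.621754; start (x,ẋ)=(0.107200, 0.149700) → end (x,ẋ)=(0.240165, 0.864626)
phase 2: p=0.3568, T=0.545, ωT=2.320774, cosh=5.140873, sinh=5.042675; start (x,ẋ)=(0.240165, 0.864626) → end (x,ẋ)=(0.781086, 1.940414)
phase 3: p=0.8381, T=0.365, ωT=1.554280, cosh=2.471509, sinh=2.260167; start (x,ẋ)=(0.781086, 1.940414) → end (x,ẋ)=(1.727099, 4.247023)

x = 1.7271, ẋ = 4.2470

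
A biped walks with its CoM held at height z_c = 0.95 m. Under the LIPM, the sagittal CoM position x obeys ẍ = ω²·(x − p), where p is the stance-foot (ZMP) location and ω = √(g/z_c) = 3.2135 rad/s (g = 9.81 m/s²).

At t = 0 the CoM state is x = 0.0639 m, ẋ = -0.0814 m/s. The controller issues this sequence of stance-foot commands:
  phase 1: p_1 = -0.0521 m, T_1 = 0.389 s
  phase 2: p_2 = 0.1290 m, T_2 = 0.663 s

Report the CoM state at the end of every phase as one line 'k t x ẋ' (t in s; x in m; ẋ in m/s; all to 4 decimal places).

1 0.3890 0.1264 0.4435
2 1.0520 0.6906 1.8583

phase 1: p=-0.0521, T=0.389, ωT=1.250051, cosh=1.888506, sinh=1.602016; start (x,ẋ)=(0.063900, -0.081400) → end (x,ẋ)=(0.126387, 0.443453)
phase 2: p=0.1290, T=0.663, ωT=2.130551, cosh=4.269136, sinh=4.150364; start (x,ẋ)=(0.126387, 0.443453) → end (x,ẋ)=(0.690580, 1.858306)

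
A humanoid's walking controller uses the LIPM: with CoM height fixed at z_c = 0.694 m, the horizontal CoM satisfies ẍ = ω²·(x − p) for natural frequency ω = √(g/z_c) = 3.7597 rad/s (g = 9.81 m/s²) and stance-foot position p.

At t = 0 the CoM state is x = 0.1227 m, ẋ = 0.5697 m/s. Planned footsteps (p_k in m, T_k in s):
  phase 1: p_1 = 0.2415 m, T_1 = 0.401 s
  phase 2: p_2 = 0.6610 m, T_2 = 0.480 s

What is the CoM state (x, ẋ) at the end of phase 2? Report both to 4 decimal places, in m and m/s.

x = -0.2041, ẋ = -2.9560

phase 1: p=0.2415, T=0.401, ωT=1.507640, cosh=2.368745, sinh=2.147313; start (x,ẋ)=(0.122700, 0.569700) → end (x,ẋ)=(0.285471, 0.390372)
phase 2: p=0.6610, T=0.480, ωT=1.804656, cosh=3.121206, sinh=2.956675; start (x,ẋ)=(0.285471, 0.390372) → end (x,ẋ)=(-0.204109, -2.956026)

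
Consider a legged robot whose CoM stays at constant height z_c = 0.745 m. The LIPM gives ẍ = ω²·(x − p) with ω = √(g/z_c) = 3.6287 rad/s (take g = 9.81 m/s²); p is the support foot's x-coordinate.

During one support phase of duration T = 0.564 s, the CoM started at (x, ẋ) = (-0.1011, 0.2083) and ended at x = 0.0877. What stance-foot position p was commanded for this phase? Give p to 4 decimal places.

p = -0.0910

ωT = 3.6287·0.564 = 2.046587; cosh(ωT) = 3.935304, sinh(ωT) = 3.806129
x(T) = p + (x₀−p)·cosh(ωT) + (ẋ₀/ω)·sinh(ωT) ⇒ p·(1 − cosh) = x(T) − x₀·cosh − (ẋ₀/ω)·sinh
numerator   = 0.0877 − (-0.1011)·3.935304 − (0.2083/3.6287)·3.806129 = 0.267074
denominator = 1 − 3.935304 = -2.935304
p = 0.267074 / -2.935304 = -0.0910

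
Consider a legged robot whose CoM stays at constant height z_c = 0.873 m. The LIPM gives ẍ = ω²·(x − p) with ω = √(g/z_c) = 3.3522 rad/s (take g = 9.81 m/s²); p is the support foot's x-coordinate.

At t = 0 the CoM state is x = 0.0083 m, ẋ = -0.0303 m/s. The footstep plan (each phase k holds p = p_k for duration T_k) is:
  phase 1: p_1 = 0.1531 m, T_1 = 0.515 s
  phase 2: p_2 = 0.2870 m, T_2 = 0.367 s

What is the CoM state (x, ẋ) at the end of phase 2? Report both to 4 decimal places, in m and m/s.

phase 1: p=0.1531, T=0.515, ωT=1.726383, cosh=2.899108, sinh=2.721181; start (x,ẋ)=(0.008300, -0.030300) → end (x,ẋ)=(-0.291287, -1.408700)
phase 2: p=0.2870, T=0.367, ωT=1.230257, cosh=1.857164, sinh=1.564946; start (x,ẋ)=(-0.291287, -1.408700) → end (x,ẋ)=(-1.444614, -5.649889)

x = -1.4446, ẋ = -5.6499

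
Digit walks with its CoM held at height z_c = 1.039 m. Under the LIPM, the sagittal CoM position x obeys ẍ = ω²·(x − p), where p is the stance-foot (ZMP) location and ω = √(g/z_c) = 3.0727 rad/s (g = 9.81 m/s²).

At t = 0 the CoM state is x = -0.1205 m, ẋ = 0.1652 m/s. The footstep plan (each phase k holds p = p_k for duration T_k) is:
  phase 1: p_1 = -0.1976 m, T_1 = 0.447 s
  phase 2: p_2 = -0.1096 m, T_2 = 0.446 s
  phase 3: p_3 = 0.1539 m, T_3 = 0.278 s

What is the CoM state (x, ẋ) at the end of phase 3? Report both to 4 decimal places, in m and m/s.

x = 1.7671, ẋ = 5.3286

phase 1: p=-0.1976, T=0.447, ωT=1.373497, cosh=2.101178, sinh=1.847958; start (x,ẋ)=(-0.120500, 0.165200) → end (x,ẋ)=(0.063754, 0.784905)
phase 2: p=-0.1096, T=0.446, ωT=1.370424, cosh=2.095510, sinh=1.841511; start (x,ẋ)=(0.063754, 0.784905) → end (x,ẋ)=(0.724070, 2.625685)
phase 3: p=0.1539, T=0.278, ωT=0.854211, cosh=1.387569, sinh=0.961950; start (x,ẋ)=(0.724070, 2.625685) → end (x,ẋ)=(1.767056, 5.328618)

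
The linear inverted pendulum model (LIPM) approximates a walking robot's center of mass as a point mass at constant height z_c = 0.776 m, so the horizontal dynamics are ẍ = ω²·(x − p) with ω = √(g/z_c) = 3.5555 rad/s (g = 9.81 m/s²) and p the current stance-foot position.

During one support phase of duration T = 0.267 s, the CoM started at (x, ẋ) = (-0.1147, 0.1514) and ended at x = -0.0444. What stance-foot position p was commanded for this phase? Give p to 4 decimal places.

ωT = 3.5555·0.267 = 0.949319; cosh(ωT) = 1.485476, sinh(ωT) = 1.098472
x(T) = p + (x₀−p)·cosh(ωT) + (ẋ₀/ω)·sinh(ωT) ⇒ p·(1 − cosh) = x(T) − x₀·cosh − (ẋ₀/ω)·sinh
numerator   = -0.0444 − (-0.1147)·1.485476 − (0.1514/3.5555)·1.098472 = 0.079209
denominator = 1 − 1.485476 = -0.485476
p = 0.079209 / -0.485476 = -0.1632

p = -0.1632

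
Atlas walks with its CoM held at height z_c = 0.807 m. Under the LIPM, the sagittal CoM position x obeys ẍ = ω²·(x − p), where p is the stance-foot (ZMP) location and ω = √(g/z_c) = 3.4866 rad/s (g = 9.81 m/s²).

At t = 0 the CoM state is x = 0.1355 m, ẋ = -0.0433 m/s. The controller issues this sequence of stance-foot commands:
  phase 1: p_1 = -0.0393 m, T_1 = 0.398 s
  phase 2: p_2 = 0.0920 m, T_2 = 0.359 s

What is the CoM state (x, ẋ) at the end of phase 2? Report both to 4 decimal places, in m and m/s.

x = 0.9874, ẋ = 3.2062

phase 1: p=-0.0393, T=0.398, ωT=1.387667, cosh=2.127575, sinh=1.877918; start (x,ẋ)=(0.135500, -0.043300) → end (x,ẋ)=(0.309278, 1.052388)
phase 2: p=0.0920, T=0.359, ωT=1.251689, cosh=1.891133, sinh=1.605112; start (x,ẋ)=(0.309278, 1.052388) → end (x,ẋ)=(0.987386, 3.206178)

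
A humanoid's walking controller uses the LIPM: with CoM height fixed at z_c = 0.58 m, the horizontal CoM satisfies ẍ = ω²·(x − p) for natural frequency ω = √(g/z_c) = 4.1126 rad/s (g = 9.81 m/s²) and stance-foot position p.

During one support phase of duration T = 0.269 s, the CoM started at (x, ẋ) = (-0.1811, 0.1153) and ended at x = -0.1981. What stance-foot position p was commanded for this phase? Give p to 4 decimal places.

p = -0.1002

ωT = 4.1126·0.269 = 1.106289; cosh(ωT) = 1.676952, sinh(ωT) = 1.346168
x(T) = p + (x₀−p)·cosh(ωT) + (ẋ₀/ω)·sinh(ωT) ⇒ p·(1 − cosh) = x(T) − x₀·cosh − (ẋ₀/ω)·sinh
numerator   = -0.1981 − (-0.1811)·1.676952 − (0.1153/4.1126)·1.346168 = 0.067855
denominator = 1 − 1.676952 = -0.676952
p = 0.067855 / -0.676952 = -0.1002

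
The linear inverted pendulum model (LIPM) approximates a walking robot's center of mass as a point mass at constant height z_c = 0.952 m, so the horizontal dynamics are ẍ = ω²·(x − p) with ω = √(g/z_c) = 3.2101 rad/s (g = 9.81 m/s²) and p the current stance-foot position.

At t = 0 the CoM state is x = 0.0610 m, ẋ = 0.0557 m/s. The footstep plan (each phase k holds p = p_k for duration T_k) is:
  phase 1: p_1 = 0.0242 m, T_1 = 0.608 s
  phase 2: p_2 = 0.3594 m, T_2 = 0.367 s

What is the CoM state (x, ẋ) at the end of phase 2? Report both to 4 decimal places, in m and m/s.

phase 1: p=0.0242, T=0.608, ωT=1.951741, cosh=3.591480, sinh=3.449454; start (x,ẋ)=(0.061000, 0.055700) → end (x,ẋ)=(0.216220, 0.607535)
phase 2: p=0.3594, T=0.367, ωT=1.178107, cosh=1.778040, sinh=1.470179; start (x,ẋ)=(0.216220, 0.607535) → end (x,ẋ)=(0.383062, 0.404493)

x = 0.3831, ẋ = 0.4045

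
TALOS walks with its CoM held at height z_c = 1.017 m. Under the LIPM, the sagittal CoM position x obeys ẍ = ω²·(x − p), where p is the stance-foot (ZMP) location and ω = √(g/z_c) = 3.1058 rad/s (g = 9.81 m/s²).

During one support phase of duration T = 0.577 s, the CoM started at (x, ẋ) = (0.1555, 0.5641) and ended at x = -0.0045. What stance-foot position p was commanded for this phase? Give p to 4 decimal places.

p = 0.4865

ωT = 3.1058·0.577 = 1.792047; cosh(ωT) = 3.084171, sinh(ωT) = 2.917552
x(T) = p + (x₀−p)·cosh(ωT) + (ẋ₀/ω)·sinh(ωT) ⇒ p·(1 − cosh) = x(T) − x₀·cosh − (ẋ₀/ω)·sinh
numerator   = -0.0045 − (0.1555)·3.084171 − (0.5641/3.1058)·2.917552 = -1.013998
denominator = 1 − 3.084171 = -2.084171
p = -1.013998 / -2.084171 = 0.4865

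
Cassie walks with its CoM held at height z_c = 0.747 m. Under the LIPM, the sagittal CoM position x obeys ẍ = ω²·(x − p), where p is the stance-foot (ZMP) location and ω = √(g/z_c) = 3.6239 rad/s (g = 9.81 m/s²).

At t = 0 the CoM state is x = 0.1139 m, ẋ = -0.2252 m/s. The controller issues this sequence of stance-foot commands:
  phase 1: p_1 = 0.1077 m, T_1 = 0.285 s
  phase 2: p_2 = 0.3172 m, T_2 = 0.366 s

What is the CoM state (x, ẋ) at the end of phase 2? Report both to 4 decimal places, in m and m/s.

x = -0.3980, ẋ = -2.4137

phase 1: p=0.1077, T=0.285, ωT=1.032811, cosh=1.582478, sinh=1.226474; start (x,ẋ)=(0.113900, -0.225200) → end (x,ẋ)=(0.041295, -0.328817)
phase 2: p=0.3172, T=0.366, ωT=1.326347, cosh=2.016351, sinh=1.750906; start (x,ẋ)=(0.041295, -0.328817) → end (x,ẋ)=(-0.397992, -2.413662)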